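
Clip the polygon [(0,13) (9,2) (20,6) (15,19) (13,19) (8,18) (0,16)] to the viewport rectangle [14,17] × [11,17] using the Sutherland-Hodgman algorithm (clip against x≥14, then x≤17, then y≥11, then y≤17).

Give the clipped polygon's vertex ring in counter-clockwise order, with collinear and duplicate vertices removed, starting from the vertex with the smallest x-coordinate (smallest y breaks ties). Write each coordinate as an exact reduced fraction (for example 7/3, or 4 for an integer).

1. After x ≥ 14: [(14,42/11) (20,6) (15,19) (14,19)]
2. After x ≤ 17: [(14,42/11) (17,54/11) (17,69/5) (15,19) (14,19)]
3. After y ≥ 11: [(14,11) (17,11) (17,69/5) (15,19) (14,19)]
4. After y ≤ 17: [(14,17) (14,11) (17,11) (17,69/5) (205/13,17)]
5. Canonical ring: [(14,11) (17,11) (17,69/5) (205/13,17) (14,17)]

Clipped polygon: [(14,11) (17,11) (17,69/5) (205/13,17) (14,17)]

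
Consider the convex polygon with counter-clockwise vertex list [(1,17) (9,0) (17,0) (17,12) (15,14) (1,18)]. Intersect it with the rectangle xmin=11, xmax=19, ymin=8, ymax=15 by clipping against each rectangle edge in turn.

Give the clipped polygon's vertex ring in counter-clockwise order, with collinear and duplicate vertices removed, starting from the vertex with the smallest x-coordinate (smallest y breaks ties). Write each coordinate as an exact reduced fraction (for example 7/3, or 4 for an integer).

1. After x ≥ 11: [(11,0) (17,0) (17,12) (15,14) (11,106/7)]
2. After x ≤ 19: [(11,0) (17,0) (17,12) (15,14) (11,106/7)]
3. After y ≥ 8: [(11,8) (17,8) (17,12) (15,14) (11,106/7)]
4. After y ≤ 15: [(11,15) (11,8) (17,8) (17,12) (15,14) (23/2,15)]
5. Canonical ring: [(11,8) (17,8) (17,12) (15,14) (23/2,15) (11,15)]

Clipped polygon: [(11,8) (17,8) (17,12) (15,14) (23/2,15) (11,15)]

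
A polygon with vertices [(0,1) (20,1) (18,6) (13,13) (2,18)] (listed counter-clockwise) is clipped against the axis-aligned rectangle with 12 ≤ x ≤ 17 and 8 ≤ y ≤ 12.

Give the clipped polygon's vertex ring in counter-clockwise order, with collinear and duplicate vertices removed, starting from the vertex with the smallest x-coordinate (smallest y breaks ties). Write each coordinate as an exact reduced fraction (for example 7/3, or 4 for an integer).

Clipped polygon: [(12,8) (116/7,8) (96/7,12) (12,12)]

1. After x ≥ 12: [(12,1) (20,1) (18,6) (13,13) (12,148/11)]
2. After x ≤ 17: [(12,1) (17,1) (17,37/5) (13,13) (12,148/11)]
3. After y ≥ 8: [(12,8) (116/7,8) (13,13) (12,148/11)]
4. After y ≤ 12: [(12,12) (12,8) (116/7,8) (96/7,12)]
5. Canonical ring: [(12,8) (116/7,8) (96/7,12) (12,12)]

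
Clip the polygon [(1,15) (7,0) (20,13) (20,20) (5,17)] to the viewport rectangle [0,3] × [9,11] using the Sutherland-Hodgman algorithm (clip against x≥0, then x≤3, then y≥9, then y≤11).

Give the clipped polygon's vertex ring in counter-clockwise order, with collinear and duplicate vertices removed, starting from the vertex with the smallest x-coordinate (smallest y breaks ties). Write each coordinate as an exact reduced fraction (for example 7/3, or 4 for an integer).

Clipped polygon: [(13/5,11) (3,10) (3,11)]

1. After x ≥ 0: [(1,15) (7,0) (20,13) (20,20) (5,17)]
2. After x ≤ 3: [(3,16) (1,15) (3,10)]
3. After y ≥ 9: [(3,16) (1,15) (3,10)]
4. After y ≤ 11: [(3,11) (13/5,11) (3,10)]
5. Canonical ring: [(13/5,11) (3,10) (3,11)]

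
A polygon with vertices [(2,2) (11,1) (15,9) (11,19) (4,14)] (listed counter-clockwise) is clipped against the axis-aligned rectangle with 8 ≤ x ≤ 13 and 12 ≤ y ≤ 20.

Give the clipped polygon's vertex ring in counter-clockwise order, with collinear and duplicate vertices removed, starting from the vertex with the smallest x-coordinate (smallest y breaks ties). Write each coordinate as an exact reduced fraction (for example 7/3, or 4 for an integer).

Clipped polygon: [(8,12) (13,12) (13,14) (11,19) (8,118/7)]

1. After x ≥ 8: [(8,4/3) (11,1) (15,9) (11,19) (8,118/7)]
2. After x ≤ 13: [(8,4/3) (11,1) (13,5) (13,14) (11,19) (8,118/7)]
3. After y ≥ 12: [(8,12) (13,12) (13,14) (11,19) (8,118/7)]
4. After y ≤ 20: [(8,12) (13,12) (13,14) (11,19) (8,118/7)]
5. Canonical ring: [(8,12) (13,12) (13,14) (11,19) (8,118/7)]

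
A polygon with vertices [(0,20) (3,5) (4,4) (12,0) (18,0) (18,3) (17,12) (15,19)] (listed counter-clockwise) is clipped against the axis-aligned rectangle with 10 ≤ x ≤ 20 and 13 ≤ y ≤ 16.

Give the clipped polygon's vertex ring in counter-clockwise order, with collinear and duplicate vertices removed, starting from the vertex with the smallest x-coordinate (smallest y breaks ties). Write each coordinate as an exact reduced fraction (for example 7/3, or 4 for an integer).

1. After x ≥ 10: [(10,58/3) (10,1) (12,0) (18,0) (18,3) (17,12) (15,19)]
2. After x ≤ 20: [(10,58/3) (10,1) (12,0) (18,0) (18,3) (17,12) (15,19)]
3. After y ≥ 13: [(10,58/3) (10,13) (117/7,13) (15,19)]
4. After y ≤ 16: [(10,16) (10,13) (117/7,13) (111/7,16)]
5. Canonical ring: [(10,13) (117/7,13) (111/7,16) (10,16)]

Clipped polygon: [(10,13) (117/7,13) (111/7,16) (10,16)]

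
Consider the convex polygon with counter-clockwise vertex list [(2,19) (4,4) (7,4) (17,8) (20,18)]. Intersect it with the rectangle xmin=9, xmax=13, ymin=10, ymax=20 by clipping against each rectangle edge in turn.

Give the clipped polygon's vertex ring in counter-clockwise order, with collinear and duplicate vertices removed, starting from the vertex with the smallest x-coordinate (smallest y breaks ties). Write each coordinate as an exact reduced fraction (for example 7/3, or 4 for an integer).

Clipped polygon: [(9,10) (13,10) (13,331/18) (9,335/18)]

1. After x ≥ 9: [(9,335/18) (9,24/5) (17,8) (20,18)]
2. After x ≤ 13: [(13,331/18) (9,335/18) (9,24/5) (13,32/5)]
3. After y ≥ 10: [(13,10) (13,331/18) (9,335/18) (9,10)]
4. After y ≤ 20: [(13,10) (13,331/18) (9,335/18) (9,10)]
5. Canonical ring: [(9,10) (13,10) (13,331/18) (9,335/18)]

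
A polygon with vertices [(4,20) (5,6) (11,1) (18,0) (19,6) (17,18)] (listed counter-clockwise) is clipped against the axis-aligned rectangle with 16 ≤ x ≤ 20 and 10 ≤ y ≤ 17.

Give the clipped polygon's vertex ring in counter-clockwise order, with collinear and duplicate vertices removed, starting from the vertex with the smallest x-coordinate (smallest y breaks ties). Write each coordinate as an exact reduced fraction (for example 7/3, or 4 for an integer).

1. After x ≥ 16: [(16,236/13) (16,2/7) (18,0) (19,6) (17,18)]
2. After x ≤ 20: [(16,236/13) (16,2/7) (18,0) (19,6) (17,18)]
3. After y ≥ 10: [(16,236/13) (16,10) (55/3,10) (17,18)]
4. After y ≤ 17: [(16,17) (16,10) (55/3,10) (103/6,17)]
5. Canonical ring: [(16,10) (55/3,10) (103/6,17) (16,17)]

Clipped polygon: [(16,10) (55/3,10) (103/6,17) (16,17)]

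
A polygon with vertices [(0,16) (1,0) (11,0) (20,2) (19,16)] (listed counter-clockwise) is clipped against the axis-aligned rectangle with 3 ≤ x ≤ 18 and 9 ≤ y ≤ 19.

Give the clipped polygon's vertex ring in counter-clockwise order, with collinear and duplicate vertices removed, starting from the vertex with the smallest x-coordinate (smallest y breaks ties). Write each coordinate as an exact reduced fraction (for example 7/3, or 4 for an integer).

1. After x ≥ 3: [(3,16) (3,0) (11,0) (20,2) (19,16)]
2. After x ≤ 18: [(18,16) (3,16) (3,0) (11,0) (18,14/9)]
3. After y ≥ 9: [(18,9) (18,16) (3,16) (3,9)]
4. After y ≤ 19: [(18,9) (18,16) (3,16) (3,9)]
5. Canonical ring: [(3,9) (18,9) (18,16) (3,16)]

Clipped polygon: [(3,9) (18,9) (18,16) (3,16)]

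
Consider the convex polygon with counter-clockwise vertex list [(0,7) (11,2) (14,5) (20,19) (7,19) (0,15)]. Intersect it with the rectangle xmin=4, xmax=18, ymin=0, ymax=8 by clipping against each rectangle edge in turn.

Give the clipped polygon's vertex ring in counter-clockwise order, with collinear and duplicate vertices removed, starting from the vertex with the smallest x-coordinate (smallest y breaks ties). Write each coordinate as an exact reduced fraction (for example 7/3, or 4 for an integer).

Clipped polygon: [(4,57/11) (11,2) (14,5) (107/7,8) (4,8)]

1. After x ≥ 4: [(4,57/11) (11,2) (14,5) (20,19) (7,19) (4,121/7)]
2. After x ≤ 18: [(4,57/11) (11,2) (14,5) (18,43/3) (18,19) (7,19) (4,121/7)]
3. After y ≥ 0: [(4,57/11) (11,2) (14,5) (18,43/3) (18,19) (7,19) (4,121/7)]
4. After y ≤ 8: [(4,8) (4,57/11) (11,2) (14,5) (107/7,8)]
5. Canonical ring: [(4,57/11) (11,2) (14,5) (107/7,8) (4,8)]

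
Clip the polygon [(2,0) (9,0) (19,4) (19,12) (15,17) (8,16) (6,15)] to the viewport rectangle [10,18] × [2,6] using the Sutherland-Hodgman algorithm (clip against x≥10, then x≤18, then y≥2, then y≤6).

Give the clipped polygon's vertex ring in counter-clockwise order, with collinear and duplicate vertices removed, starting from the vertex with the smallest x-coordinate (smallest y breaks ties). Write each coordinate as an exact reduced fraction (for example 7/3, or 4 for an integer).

Clipped polygon: [(10,2) (14,2) (18,18/5) (18,6) (10,6)]

1. After x ≥ 10: [(10,2/5) (19,4) (19,12) (15,17) (10,114/7)]
2. After x ≤ 18: [(10,2/5) (18,18/5) (18,53/4) (15,17) (10,114/7)]
3. After y ≥ 2: [(10,2) (14,2) (18,18/5) (18,53/4) (15,17) (10,114/7)]
4. After y ≤ 6: [(10,6) (10,2) (14,2) (18,18/5) (18,6)]
5. Canonical ring: [(10,2) (14,2) (18,18/5) (18,6) (10,6)]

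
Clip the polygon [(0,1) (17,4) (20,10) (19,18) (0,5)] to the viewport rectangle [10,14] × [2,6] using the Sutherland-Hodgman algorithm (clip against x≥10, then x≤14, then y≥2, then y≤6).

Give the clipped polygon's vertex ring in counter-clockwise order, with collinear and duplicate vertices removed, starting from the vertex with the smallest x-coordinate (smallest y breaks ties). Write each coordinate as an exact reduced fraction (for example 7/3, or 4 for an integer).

1. After x ≥ 10: [(10,47/17) (17,4) (20,10) (19,18) (10,225/19)]
2. After x ≤ 14: [(10,47/17) (14,59/17) (14,277/19) (10,225/19)]
3. After y ≥ 2: [(10,47/17) (14,59/17) (14,277/19) (10,225/19)]
4. After y ≤ 6: [(10,6) (10,47/17) (14,59/17) (14,6)]
5. Canonical ring: [(10,47/17) (14,59/17) (14,6) (10,6)]

Clipped polygon: [(10,47/17) (14,59/17) (14,6) (10,6)]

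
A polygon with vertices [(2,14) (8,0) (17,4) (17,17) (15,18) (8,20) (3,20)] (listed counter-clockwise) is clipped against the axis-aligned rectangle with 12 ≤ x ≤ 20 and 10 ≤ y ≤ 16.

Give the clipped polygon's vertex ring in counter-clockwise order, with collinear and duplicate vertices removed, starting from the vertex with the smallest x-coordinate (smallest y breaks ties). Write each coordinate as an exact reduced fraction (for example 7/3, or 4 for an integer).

1. After x ≥ 12: [(12,16/9) (17,4) (17,17) (15,18) (12,132/7)]
2. After x ≤ 20: [(12,16/9) (17,4) (17,17) (15,18) (12,132/7)]
3. After y ≥ 10: [(12,10) (17,10) (17,17) (15,18) (12,132/7)]
4. After y ≤ 16: [(12,16) (12,10) (17,10) (17,16)]
5. Canonical ring: [(12,10) (17,10) (17,16) (12,16)]

Clipped polygon: [(12,10) (17,10) (17,16) (12,16)]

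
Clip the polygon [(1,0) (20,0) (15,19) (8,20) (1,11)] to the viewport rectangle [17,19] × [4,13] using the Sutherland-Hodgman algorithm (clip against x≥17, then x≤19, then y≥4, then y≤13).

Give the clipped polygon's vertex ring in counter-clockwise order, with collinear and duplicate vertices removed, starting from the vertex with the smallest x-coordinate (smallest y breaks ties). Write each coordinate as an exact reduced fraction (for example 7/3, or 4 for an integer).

Clipped polygon: [(17,4) (360/19,4) (17,57/5)]

1. After x ≥ 17: [(17,0) (20,0) (17,57/5)]
2. After x ≤ 19: [(17,0) (19,0) (19,19/5) (17,57/5)]
3. After y ≥ 4: [(17,4) (360/19,4) (17,57/5)]
4. After y ≤ 13: [(17,4) (360/19,4) (17,57/5)]
5. Canonical ring: [(17,4) (360/19,4) (17,57/5)]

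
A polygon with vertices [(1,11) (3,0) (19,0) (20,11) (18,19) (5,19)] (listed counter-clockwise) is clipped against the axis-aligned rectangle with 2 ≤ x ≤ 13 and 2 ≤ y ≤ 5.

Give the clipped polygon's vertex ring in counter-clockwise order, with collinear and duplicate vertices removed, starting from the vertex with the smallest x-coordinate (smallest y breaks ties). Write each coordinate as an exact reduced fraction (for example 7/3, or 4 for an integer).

1. After x ≥ 2: [(2,13) (2,11/2) (3,0) (19,0) (20,11) (18,19) (5,19)]
2. After x ≤ 13: [(2,13) (2,11/2) (3,0) (13,0) (13,19) (5,19)]
3. After y ≥ 2: [(2,13) (2,11/2) (29/11,2) (13,2) (13,19) (5,19)]
4. After y ≤ 5: [(23/11,5) (29/11,2) (13,2) (13,5)]
5. Canonical ring: [(23/11,5) (29/11,2) (13,2) (13,5)]

Clipped polygon: [(23/11,5) (29/11,2) (13,2) (13,5)]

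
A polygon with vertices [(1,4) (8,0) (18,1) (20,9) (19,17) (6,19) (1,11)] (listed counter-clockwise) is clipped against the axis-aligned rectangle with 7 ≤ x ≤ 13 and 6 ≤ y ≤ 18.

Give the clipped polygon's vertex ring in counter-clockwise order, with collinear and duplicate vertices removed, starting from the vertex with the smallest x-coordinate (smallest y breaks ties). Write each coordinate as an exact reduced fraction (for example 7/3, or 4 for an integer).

1. After x ≥ 7: [(7,4/7) (8,0) (18,1) (20,9) (19,17) (7,245/13)]
2. After x ≤ 13: [(7,4/7) (8,0) (13,1/2) (13,233/13) (7,245/13)]
3. After y ≥ 6: [(7,6) (13,6) (13,233/13) (7,245/13)]
4. After y ≤ 18: [(7,18) (7,6) (13,6) (13,233/13) (25/2,18)]
5. Canonical ring: [(7,6) (13,6) (13,233/13) (25/2,18) (7,18)]

Clipped polygon: [(7,6) (13,6) (13,233/13) (25/2,18) (7,18)]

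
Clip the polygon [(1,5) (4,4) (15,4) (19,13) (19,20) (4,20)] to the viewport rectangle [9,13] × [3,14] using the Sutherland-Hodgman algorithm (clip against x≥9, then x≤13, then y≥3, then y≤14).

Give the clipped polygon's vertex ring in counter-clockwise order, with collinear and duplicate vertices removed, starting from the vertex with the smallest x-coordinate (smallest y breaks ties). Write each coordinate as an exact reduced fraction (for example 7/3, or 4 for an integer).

Clipped polygon: [(9,4) (13,4) (13,14) (9,14)]

1. After x ≥ 9: [(9,4) (15,4) (19,13) (19,20) (9,20)]
2. After x ≤ 13: [(9,4) (13,4) (13,20) (9,20)]
3. After y ≥ 3: [(9,4) (13,4) (13,20) (9,20)]
4. After y ≤ 14: [(9,14) (9,4) (13,4) (13,14)]
5. Canonical ring: [(9,4) (13,4) (13,14) (9,14)]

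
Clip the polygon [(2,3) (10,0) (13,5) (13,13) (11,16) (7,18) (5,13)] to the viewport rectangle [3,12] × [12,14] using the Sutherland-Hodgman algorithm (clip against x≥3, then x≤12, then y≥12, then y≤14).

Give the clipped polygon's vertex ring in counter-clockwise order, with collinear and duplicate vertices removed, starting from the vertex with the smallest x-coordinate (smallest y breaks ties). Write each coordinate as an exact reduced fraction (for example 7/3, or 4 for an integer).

1. After x ≥ 3: [(3,19/3) (3,21/8) (10,0) (13,5) (13,13) (11,16) (7,18) (5,13)]
2. After x ≤ 12: [(3,19/3) (3,21/8) (10,0) (12,10/3) (12,29/2) (11,16) (7,18) (5,13)]
3. After y ≥ 12: [(47/10,12) (12,12) (12,29/2) (11,16) (7,18) (5,13)]
4. After y ≤ 14: [(47/10,12) (12,12) (12,14) (27/5,14) (5,13)]
5. Canonical ring: [(47/10,12) (12,12) (12,14) (27/5,14) (5,13)]

Clipped polygon: [(47/10,12) (12,12) (12,14) (27/5,14) (5,13)]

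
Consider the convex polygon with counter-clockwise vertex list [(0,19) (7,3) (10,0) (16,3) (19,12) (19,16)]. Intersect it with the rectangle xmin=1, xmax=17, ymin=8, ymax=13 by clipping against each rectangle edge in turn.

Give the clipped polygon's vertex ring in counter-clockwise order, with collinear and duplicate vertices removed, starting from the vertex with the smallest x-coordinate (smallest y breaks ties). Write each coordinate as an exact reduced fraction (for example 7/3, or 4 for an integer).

1. After x ≥ 1: [(1,358/19) (1,117/7) (7,3) (10,0) (16,3) (19,12) (19,16)]
2. After x ≤ 17: [(17,310/19) (1,358/19) (1,117/7) (7,3) (10,0) (16,3) (17,6)]
3. After y ≥ 8: [(17,8) (17,310/19) (1,358/19) (1,117/7) (77/16,8)]
4. After y ≤ 13: [(17,8) (17,13) (21/8,13) (77/16,8)]
5. Canonical ring: [(21/8,13) (77/16,8) (17,8) (17,13)]

Clipped polygon: [(21/8,13) (77/16,8) (17,8) (17,13)]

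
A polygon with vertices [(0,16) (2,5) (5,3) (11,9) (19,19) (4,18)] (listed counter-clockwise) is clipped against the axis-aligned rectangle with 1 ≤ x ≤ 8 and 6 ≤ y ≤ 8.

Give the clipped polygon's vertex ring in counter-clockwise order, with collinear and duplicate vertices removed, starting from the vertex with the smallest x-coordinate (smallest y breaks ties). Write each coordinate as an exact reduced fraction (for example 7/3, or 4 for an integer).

1. After x ≥ 1: [(1,33/2) (1,21/2) (2,5) (5,3) (11,9) (19,19) (4,18)]
2. After x ≤ 8: [(1,33/2) (1,21/2) (2,5) (5,3) (8,6) (8,274/15) (4,18)]
3. After y ≥ 6: [(1,33/2) (1,21/2) (20/11,6) (8,6) (8,6) (8,274/15) (4,18)]
4. After y ≤ 8: [(16/11,8) (20/11,6) (8,6) (8,6) (8,8)]
5. Canonical ring: [(16/11,8) (20/11,6) (8,6) (8,8)]

Clipped polygon: [(16/11,8) (20/11,6) (8,6) (8,8)]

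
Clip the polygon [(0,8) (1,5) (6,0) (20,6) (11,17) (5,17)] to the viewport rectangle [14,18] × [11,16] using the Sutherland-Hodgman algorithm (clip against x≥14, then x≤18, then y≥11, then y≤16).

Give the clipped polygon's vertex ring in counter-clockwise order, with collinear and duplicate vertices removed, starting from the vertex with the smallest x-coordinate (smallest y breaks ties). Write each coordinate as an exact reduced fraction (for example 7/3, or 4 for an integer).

Clipped polygon: [(14,11) (175/11,11) (14,40/3)]

1. After x ≥ 14: [(14,24/7) (20,6) (14,40/3)]
2. After x ≤ 18: [(14,24/7) (18,36/7) (18,76/9) (14,40/3)]
3. After y ≥ 11: [(14,11) (175/11,11) (14,40/3)]
4. After y ≤ 16: [(14,11) (175/11,11) (14,40/3)]
5. Canonical ring: [(14,11) (175/11,11) (14,40/3)]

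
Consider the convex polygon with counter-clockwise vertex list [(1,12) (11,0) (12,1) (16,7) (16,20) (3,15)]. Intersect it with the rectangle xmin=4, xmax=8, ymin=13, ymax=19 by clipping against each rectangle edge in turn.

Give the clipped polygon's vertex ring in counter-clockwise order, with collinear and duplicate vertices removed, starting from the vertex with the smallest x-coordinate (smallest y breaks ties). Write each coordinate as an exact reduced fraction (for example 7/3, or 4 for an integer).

1. After x ≥ 4: [(4,42/5) (11,0) (12,1) (16,7) (16,20) (4,200/13)]
2. After x ≤ 8: [(4,42/5) (8,18/5) (8,220/13) (4,200/13)]
3. After y ≥ 13: [(4,13) (8,13) (8,220/13) (4,200/13)]
4. After y ≤ 19: [(4,13) (8,13) (8,220/13) (4,200/13)]
5. Canonical ring: [(4,13) (8,13) (8,220/13) (4,200/13)]

Clipped polygon: [(4,13) (8,13) (8,220/13) (4,200/13)]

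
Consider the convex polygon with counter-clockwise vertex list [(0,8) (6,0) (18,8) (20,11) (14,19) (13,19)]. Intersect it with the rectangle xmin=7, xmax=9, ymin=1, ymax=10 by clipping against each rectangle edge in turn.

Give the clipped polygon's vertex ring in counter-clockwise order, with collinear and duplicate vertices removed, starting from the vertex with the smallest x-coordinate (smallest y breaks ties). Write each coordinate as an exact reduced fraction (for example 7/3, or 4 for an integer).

Clipped polygon: [(7,1) (15/2,1) (9,2) (9,10) (7,10)]

1. After x ≥ 7: [(7,181/13) (7,2/3) (18,8) (20,11) (14,19) (13,19)]
2. After x ≤ 9: [(9,203/13) (7,181/13) (7,2/3) (9,2)]
3. After y ≥ 1: [(9,203/13) (7,181/13) (7,1) (15/2,1) (9,2)]
4. After y ≤ 10: [(9,10) (7,10) (7,1) (15/2,1) (9,2)]
5. Canonical ring: [(7,1) (15/2,1) (9,2) (9,10) (7,10)]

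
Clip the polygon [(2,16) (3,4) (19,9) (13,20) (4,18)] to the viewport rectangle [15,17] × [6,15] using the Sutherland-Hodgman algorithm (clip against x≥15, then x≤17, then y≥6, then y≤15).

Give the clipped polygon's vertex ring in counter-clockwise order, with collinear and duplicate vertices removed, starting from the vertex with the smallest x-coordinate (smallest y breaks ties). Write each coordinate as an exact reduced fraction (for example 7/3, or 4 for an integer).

1. After x ≥ 15: [(15,31/4) (19,9) (15,49/3)]
2. After x ≤ 17: [(15,31/4) (17,67/8) (17,38/3) (15,49/3)]
3. After y ≥ 6: [(15,31/4) (17,67/8) (17,38/3) (15,49/3)]
4. After y ≤ 15: [(15,15) (15,31/4) (17,67/8) (17,38/3) (173/11,15)]
5. Canonical ring: [(15,31/4) (17,67/8) (17,38/3) (173/11,15) (15,15)]

Clipped polygon: [(15,31/4) (17,67/8) (17,38/3) (173/11,15) (15,15)]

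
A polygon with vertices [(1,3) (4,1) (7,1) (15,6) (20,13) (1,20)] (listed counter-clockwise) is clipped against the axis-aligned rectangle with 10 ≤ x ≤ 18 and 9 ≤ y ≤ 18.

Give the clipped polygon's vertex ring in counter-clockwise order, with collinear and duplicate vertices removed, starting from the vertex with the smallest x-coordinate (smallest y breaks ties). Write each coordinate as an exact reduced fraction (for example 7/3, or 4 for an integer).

Clipped polygon: [(10,9) (120/7,9) (18,51/5) (18,261/19) (10,317/19)]

1. After x ≥ 10: [(10,23/8) (15,6) (20,13) (10,317/19)]
2. After x ≤ 18: [(10,23/8) (15,6) (18,51/5) (18,261/19) (10,317/19)]
3. After y ≥ 9: [(10,9) (120/7,9) (18,51/5) (18,261/19) (10,317/19)]
4. After y ≤ 18: [(10,9) (120/7,9) (18,51/5) (18,261/19) (10,317/19)]
5. Canonical ring: [(10,9) (120/7,9) (18,51/5) (18,261/19) (10,317/19)]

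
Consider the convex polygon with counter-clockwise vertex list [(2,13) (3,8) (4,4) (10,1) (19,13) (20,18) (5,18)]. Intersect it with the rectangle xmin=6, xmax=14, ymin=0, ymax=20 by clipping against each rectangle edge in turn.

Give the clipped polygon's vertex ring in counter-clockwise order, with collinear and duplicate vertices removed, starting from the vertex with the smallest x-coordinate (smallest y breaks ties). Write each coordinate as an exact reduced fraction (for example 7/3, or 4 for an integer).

1. After x ≥ 6: [(6,3) (10,1) (19,13) (20,18) (6,18)]
2. After x ≤ 14: [(6,3) (10,1) (14,19/3) (14,18) (6,18)]
3. After y ≥ 0: [(6,3) (10,1) (14,19/3) (14,18) (6,18)]
4. After y ≤ 20: [(6,3) (10,1) (14,19/3) (14,18) (6,18)]
5. Canonical ring: [(6,3) (10,1) (14,19/3) (14,18) (6,18)]

Clipped polygon: [(6,3) (10,1) (14,19/3) (14,18) (6,18)]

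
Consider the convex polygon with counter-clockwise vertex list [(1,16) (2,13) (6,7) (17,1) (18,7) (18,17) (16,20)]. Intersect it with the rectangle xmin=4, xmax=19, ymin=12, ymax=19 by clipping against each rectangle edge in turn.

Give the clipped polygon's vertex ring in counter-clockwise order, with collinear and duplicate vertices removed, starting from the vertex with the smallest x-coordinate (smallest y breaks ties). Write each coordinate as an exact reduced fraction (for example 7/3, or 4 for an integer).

Clipped polygon: [(4,12) (18,12) (18,17) (50/3,19) (49/4,19) (4,84/5)]

1. After x ≥ 4: [(4,84/5) (4,10) (6,7) (17,1) (18,7) (18,17) (16,20)]
2. After x ≤ 19: [(4,84/5) (4,10) (6,7) (17,1) (18,7) (18,17) (16,20)]
3. After y ≥ 12: [(4,84/5) (4,12) (18,12) (18,17) (16,20)]
4. After y ≤ 19: [(49/4,19) (4,84/5) (4,12) (18,12) (18,17) (50/3,19)]
5. Canonical ring: [(4,12) (18,12) (18,17) (50/3,19) (49/4,19) (4,84/5)]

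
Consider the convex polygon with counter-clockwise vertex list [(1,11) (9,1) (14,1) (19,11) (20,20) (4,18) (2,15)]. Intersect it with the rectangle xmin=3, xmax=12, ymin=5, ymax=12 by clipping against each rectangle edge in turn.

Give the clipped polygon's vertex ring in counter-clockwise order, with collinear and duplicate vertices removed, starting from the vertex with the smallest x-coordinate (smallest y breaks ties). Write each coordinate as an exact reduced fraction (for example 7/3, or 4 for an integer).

1. After x ≥ 3: [(3,17/2) (9,1) (14,1) (19,11) (20,20) (4,18) (3,33/2)]
2. After x ≤ 12: [(3,17/2) (9,1) (12,1) (12,19) (4,18) (3,33/2)]
3. After y ≥ 5: [(3,17/2) (29/5,5) (12,5) (12,19) (4,18) (3,33/2)]
4. After y ≤ 12: [(3,12) (3,17/2) (29/5,5) (12,5) (12,12)]
5. Canonical ring: [(3,17/2) (29/5,5) (12,5) (12,12) (3,12)]

Clipped polygon: [(3,17/2) (29/5,5) (12,5) (12,12) (3,12)]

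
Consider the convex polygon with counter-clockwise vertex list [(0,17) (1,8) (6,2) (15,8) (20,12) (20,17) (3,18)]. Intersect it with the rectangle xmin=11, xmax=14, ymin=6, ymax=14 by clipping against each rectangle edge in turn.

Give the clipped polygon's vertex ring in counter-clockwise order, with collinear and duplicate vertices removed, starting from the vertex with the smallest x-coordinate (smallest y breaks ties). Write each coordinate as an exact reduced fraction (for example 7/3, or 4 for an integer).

1. After x ≥ 11: [(11,16/3) (15,8) (20,12) (20,17) (11,298/17)]
2. After x ≤ 14: [(11,16/3) (14,22/3) (14,295/17) (11,298/17)]
3. After y ≥ 6: [(11,6) (12,6) (14,22/3) (14,295/17) (11,298/17)]
4. After y ≤ 14: [(11,14) (11,6) (12,6) (14,22/3) (14,14)]
5. Canonical ring: [(11,6) (12,6) (14,22/3) (14,14) (11,14)]

Clipped polygon: [(11,6) (12,6) (14,22/3) (14,14) (11,14)]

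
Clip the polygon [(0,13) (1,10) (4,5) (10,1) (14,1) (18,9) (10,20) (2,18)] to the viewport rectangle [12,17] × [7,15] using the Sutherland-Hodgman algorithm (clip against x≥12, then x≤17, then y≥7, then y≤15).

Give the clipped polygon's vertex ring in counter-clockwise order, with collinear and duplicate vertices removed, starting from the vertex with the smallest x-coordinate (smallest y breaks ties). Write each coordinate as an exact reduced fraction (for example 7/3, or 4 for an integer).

Clipped polygon: [(12,7) (17,7) (17,83/8) (150/11,15) (12,15)]

1. After x ≥ 12: [(12,1) (14,1) (18,9) (12,69/4)]
2. After x ≤ 17: [(12,1) (14,1) (17,7) (17,83/8) (12,69/4)]
3. After y ≥ 7: [(12,7) (17,7) (17,7) (17,83/8) (12,69/4)]
4. After y ≤ 15: [(12,15) (12,7) (17,7) (17,7) (17,83/8) (150/11,15)]
5. Canonical ring: [(12,7) (17,7) (17,83/8) (150/11,15) (12,15)]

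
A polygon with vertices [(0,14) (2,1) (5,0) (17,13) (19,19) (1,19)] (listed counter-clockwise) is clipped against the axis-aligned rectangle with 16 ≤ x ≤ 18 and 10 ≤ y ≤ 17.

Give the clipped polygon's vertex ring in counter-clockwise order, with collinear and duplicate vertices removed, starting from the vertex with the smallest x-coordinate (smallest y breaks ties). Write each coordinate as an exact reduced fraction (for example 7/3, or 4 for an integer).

1. After x ≥ 16: [(16,143/12) (17,13) (19,19) (16,19)]
2. After x ≤ 18: [(16,143/12) (17,13) (18,16) (18,19) (16,19)]
3. After y ≥ 10: [(16,143/12) (17,13) (18,16) (18,19) (16,19)]
4. After y ≤ 17: [(16,17) (16,143/12) (17,13) (18,16) (18,17)]
5. Canonical ring: [(16,143/12) (17,13) (18,16) (18,17) (16,17)]

Clipped polygon: [(16,143/12) (17,13) (18,16) (18,17) (16,17)]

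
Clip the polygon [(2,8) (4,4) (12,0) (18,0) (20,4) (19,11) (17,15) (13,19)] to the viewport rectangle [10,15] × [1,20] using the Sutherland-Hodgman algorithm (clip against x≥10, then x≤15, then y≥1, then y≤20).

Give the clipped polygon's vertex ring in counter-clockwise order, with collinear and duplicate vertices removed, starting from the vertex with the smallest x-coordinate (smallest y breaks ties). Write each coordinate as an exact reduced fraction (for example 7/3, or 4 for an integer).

Clipped polygon: [(10,1) (15,1) (15,17) (13,19) (10,16)]

1. After x ≥ 10: [(10,16) (10,1) (12,0) (18,0) (20,4) (19,11) (17,15) (13,19)]
2. After x ≤ 15: [(10,16) (10,1) (12,0) (15,0) (15,17) (13,19)]
3. After y ≥ 1: [(10,16) (10,1) (10,1) (15,1) (15,17) (13,19)]
4. After y ≤ 20: [(10,16) (10,1) (10,1) (15,1) (15,17) (13,19)]
5. Canonical ring: [(10,1) (15,1) (15,17) (13,19) (10,16)]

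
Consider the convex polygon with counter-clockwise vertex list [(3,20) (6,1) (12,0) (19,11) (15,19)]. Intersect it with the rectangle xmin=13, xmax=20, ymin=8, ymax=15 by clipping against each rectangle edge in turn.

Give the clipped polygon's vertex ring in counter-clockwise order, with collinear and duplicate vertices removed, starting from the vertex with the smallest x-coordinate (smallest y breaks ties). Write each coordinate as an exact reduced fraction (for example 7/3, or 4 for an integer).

1. After x ≥ 13: [(13,115/6) (13,11/7) (19,11) (15,19)]
2. After x ≤ 20: [(13,115/6) (13,11/7) (19,11) (15,19)]
3. After y ≥ 8: [(13,115/6) (13,8) (188/11,8) (19,11) (15,19)]
4. After y ≤ 15: [(13,15) (13,8) (188/11,8) (19,11) (17,15)]
5. Canonical ring: [(13,8) (188/11,8) (19,11) (17,15) (13,15)]

Clipped polygon: [(13,8) (188/11,8) (19,11) (17,15) (13,15)]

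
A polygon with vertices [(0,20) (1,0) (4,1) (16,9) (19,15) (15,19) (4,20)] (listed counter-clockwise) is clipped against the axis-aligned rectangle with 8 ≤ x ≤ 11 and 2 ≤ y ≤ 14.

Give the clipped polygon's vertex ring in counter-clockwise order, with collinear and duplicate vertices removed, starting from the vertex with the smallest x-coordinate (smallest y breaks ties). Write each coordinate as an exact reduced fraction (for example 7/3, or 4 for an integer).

Clipped polygon: [(8,11/3) (11,17/3) (11,14) (8,14)]

1. After x ≥ 8: [(8,11/3) (16,9) (19,15) (15,19) (8,216/11)]
2. After x ≤ 11: [(8,11/3) (11,17/3) (11,213/11) (8,216/11)]
3. After y ≥ 2: [(8,11/3) (11,17/3) (11,213/11) (8,216/11)]
4. After y ≤ 14: [(8,14) (8,11/3) (11,17/3) (11,14)]
5. Canonical ring: [(8,11/3) (11,17/3) (11,14) (8,14)]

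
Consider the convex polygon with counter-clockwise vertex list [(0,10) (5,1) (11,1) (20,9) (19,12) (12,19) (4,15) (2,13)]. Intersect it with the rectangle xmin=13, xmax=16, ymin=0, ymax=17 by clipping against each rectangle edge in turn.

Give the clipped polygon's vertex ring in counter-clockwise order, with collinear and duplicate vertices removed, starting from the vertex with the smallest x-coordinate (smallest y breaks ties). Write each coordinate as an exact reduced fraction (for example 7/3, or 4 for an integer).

Clipped polygon: [(13,25/9) (16,49/9) (16,15) (14,17) (13,17)]

1. After x ≥ 13: [(13,25/9) (20,9) (19,12) (13,18)]
2. After x ≤ 16: [(13,25/9) (16,49/9) (16,15) (13,18)]
3. After y ≥ 0: [(13,25/9) (16,49/9) (16,15) (13,18)]
4. After y ≤ 17: [(13,17) (13,25/9) (16,49/9) (16,15) (14,17)]
5. Canonical ring: [(13,25/9) (16,49/9) (16,15) (14,17) (13,17)]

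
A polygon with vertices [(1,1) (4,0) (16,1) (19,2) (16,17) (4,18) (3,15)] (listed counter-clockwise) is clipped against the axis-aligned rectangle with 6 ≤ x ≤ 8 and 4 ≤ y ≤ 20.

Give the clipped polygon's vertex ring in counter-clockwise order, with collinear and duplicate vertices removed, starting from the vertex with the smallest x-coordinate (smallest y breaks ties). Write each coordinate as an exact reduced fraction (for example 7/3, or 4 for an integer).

1. After x ≥ 6: [(6,1/6) (16,1) (19,2) (16,17) (6,107/6)]
2. After x ≤ 8: [(6,1/6) (8,1/3) (8,53/3) (6,107/6)]
3. After y ≥ 4: [(6,4) (8,4) (8,53/3) (6,107/6)]
4. After y ≤ 20: [(6,4) (8,4) (8,53/3) (6,107/6)]
5. Canonical ring: [(6,4) (8,4) (8,53/3) (6,107/6)]

Clipped polygon: [(6,4) (8,4) (8,53/3) (6,107/6)]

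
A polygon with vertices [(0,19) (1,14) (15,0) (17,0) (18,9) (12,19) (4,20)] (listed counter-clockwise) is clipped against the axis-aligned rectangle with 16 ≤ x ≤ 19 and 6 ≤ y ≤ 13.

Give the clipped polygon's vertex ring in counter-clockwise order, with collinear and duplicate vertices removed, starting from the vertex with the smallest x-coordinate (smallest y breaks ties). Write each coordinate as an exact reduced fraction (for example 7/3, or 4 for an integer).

1. After x ≥ 16: [(16,0) (17,0) (18,9) (16,37/3)]
2. After x ≤ 19: [(16,0) (17,0) (18,9) (16,37/3)]
3. After y ≥ 6: [(16,6) (53/3,6) (18,9) (16,37/3)]
4. After y ≤ 13: [(16,6) (53/3,6) (18,9) (16,37/3)]
5. Canonical ring: [(16,6) (53/3,6) (18,9) (16,37/3)]

Clipped polygon: [(16,6) (53/3,6) (18,9) (16,37/3)]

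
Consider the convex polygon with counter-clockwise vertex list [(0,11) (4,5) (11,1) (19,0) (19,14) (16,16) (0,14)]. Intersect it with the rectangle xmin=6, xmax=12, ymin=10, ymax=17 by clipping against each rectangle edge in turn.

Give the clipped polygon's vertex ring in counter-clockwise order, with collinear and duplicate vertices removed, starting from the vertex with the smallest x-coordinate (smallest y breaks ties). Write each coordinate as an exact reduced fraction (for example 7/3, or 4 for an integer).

Clipped polygon: [(6,10) (12,10) (12,31/2) (6,59/4)]

1. After x ≥ 6: [(6,27/7) (11,1) (19,0) (19,14) (16,16) (6,59/4)]
2. After x ≤ 12: [(6,27/7) (11,1) (12,7/8) (12,31/2) (6,59/4)]
3. After y ≥ 10: [(6,10) (12,10) (12,31/2) (6,59/4)]
4. After y ≤ 17: [(6,10) (12,10) (12,31/2) (6,59/4)]
5. Canonical ring: [(6,10) (12,10) (12,31/2) (6,59/4)]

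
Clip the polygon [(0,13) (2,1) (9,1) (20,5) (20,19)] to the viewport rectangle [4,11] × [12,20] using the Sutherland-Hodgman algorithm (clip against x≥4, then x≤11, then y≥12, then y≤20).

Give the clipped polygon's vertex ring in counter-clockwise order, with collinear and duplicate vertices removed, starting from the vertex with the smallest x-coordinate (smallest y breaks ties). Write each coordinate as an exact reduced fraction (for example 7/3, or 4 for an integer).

1. After x ≥ 4: [(4,71/5) (4,1) (9,1) (20,5) (20,19)]
2. After x ≤ 11: [(11,163/10) (4,71/5) (4,1) (9,1) (11,19/11)]
3. After y ≥ 12: [(11,12) (11,163/10) (4,71/5) (4,12)]
4. After y ≤ 20: [(11,12) (11,163/10) (4,71/5) (4,12)]
5. Canonical ring: [(4,12) (11,12) (11,163/10) (4,71/5)]

Clipped polygon: [(4,12) (11,12) (11,163/10) (4,71/5)]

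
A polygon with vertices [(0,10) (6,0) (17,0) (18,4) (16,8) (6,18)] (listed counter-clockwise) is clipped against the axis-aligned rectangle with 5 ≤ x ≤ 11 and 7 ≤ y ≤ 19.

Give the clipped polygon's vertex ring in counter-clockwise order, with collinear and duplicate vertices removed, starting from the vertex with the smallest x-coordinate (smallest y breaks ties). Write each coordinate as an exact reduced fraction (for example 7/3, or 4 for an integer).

Clipped polygon: [(5,7) (11,7) (11,13) (6,18) (5,50/3)]

1. After x ≥ 5: [(5,50/3) (5,5/3) (6,0) (17,0) (18,4) (16,8) (6,18)]
2. After x ≤ 11: [(5,50/3) (5,5/3) (6,0) (11,0) (11,13) (6,18)]
3. After y ≥ 7: [(5,50/3) (5,7) (11,7) (11,13) (6,18)]
4. After y ≤ 19: [(5,50/3) (5,7) (11,7) (11,13) (6,18)]
5. Canonical ring: [(5,7) (11,7) (11,13) (6,18) (5,50/3)]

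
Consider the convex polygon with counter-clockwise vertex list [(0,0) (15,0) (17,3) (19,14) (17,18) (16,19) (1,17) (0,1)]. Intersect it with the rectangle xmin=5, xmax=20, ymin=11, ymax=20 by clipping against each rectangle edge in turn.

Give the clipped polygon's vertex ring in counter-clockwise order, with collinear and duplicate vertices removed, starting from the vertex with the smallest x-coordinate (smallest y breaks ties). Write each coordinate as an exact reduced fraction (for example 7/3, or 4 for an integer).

Clipped polygon: [(5,11) (203/11,11) (19,14) (17,18) (16,19) (5,263/15)]

1. After x ≥ 5: [(5,0) (15,0) (17,3) (19,14) (17,18) (16,19) (5,263/15)]
2. After x ≤ 20: [(5,0) (15,0) (17,3) (19,14) (17,18) (16,19) (5,263/15)]
3. After y ≥ 11: [(5,11) (203/11,11) (19,14) (17,18) (16,19) (5,263/15)]
4. After y ≤ 20: [(5,11) (203/11,11) (19,14) (17,18) (16,19) (5,263/15)]
5. Canonical ring: [(5,11) (203/11,11) (19,14) (17,18) (16,19) (5,263/15)]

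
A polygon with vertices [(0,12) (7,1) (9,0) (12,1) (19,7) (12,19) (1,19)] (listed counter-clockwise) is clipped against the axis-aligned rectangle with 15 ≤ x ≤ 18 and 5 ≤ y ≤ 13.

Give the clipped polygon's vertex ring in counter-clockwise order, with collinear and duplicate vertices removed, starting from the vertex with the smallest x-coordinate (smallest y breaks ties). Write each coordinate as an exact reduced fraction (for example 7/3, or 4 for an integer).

1. After x ≥ 15: [(15,25/7) (19,7) (15,97/7)]
2. After x ≤ 18: [(15,25/7) (18,43/7) (18,61/7) (15,97/7)]
3. After y ≥ 5: [(15,5) (50/3,5) (18,43/7) (18,61/7) (15,97/7)]
4. After y ≤ 13: [(15,13) (15,5) (50/3,5) (18,43/7) (18,61/7) (31/2,13)]
5. Canonical ring: [(15,5) (50/3,5) (18,43/7) (18,61/7) (31/2,13) (15,13)]

Clipped polygon: [(15,5) (50/3,5) (18,43/7) (18,61/7) (31/2,13) (15,13)]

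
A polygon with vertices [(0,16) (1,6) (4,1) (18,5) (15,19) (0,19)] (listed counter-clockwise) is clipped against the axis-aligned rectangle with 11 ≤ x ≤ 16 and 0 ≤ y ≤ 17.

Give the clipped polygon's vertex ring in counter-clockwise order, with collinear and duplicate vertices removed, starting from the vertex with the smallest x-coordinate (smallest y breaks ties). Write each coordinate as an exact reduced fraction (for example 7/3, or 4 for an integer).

1. After x ≥ 11: [(11,3) (18,5) (15,19) (11,19)]
2. After x ≤ 16: [(11,3) (16,31/7) (16,43/3) (15,19) (11,19)]
3. After y ≥ 0: [(11,3) (16,31/7) (16,43/3) (15,19) (11,19)]
4. After y ≤ 17: [(11,17) (11,3) (16,31/7) (16,43/3) (108/7,17)]
5. Canonical ring: [(11,3) (16,31/7) (16,43/3) (108/7,17) (11,17)]

Clipped polygon: [(11,3) (16,31/7) (16,43/3) (108/7,17) (11,17)]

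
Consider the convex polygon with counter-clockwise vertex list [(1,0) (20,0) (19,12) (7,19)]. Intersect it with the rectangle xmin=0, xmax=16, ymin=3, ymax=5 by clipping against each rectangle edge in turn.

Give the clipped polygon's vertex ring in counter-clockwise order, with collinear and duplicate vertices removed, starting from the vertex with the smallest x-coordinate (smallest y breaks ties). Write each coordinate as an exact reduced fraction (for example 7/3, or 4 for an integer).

Clipped polygon: [(37/19,3) (16,3) (16,5) (49/19,5)]

1. After x ≥ 0: [(1,0) (20,0) (19,12) (7,19)]
2. After x ≤ 16: [(1,0) (16,0) (16,55/4) (7,19)]
3. After y ≥ 3: [(37/19,3) (16,3) (16,55/4) (7,19)]
4. After y ≤ 5: [(49/19,5) (37/19,3) (16,3) (16,5)]
5. Canonical ring: [(37/19,3) (16,3) (16,5) (49/19,5)]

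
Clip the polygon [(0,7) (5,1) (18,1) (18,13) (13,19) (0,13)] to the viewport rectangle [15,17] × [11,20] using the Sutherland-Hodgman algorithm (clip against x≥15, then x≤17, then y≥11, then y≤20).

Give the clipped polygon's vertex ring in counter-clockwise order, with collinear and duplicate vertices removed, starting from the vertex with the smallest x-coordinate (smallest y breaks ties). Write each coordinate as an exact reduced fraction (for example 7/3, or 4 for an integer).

1. After x ≥ 15: [(15,1) (18,1) (18,13) (15,83/5)]
2. After x ≤ 17: [(15,1) (17,1) (17,71/5) (15,83/5)]
3. After y ≥ 11: [(15,11) (17,11) (17,71/5) (15,83/5)]
4. After y ≤ 20: [(15,11) (17,11) (17,71/5) (15,83/5)]
5. Canonical ring: [(15,11) (17,11) (17,71/5) (15,83/5)]

Clipped polygon: [(15,11) (17,11) (17,71/5) (15,83/5)]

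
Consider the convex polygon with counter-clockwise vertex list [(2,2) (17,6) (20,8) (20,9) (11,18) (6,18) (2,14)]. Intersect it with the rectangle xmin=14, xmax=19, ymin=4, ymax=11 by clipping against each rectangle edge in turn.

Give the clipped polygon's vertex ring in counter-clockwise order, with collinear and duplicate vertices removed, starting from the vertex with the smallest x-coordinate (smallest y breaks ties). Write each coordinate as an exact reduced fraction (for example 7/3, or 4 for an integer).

1. After x ≥ 14: [(14,26/5) (17,6) (20,8) (20,9) (14,15)]
2. After x ≤ 19: [(14,26/5) (17,6) (19,22/3) (19,10) (14,15)]
3. After y ≥ 4: [(14,26/5) (17,6) (19,22/3) (19,10) (14,15)]
4. After y ≤ 11: [(14,11) (14,26/5) (17,6) (19,22/3) (19,10) (18,11)]
5. Canonical ring: [(14,26/5) (17,6) (19,22/3) (19,10) (18,11) (14,11)]

Clipped polygon: [(14,26/5) (17,6) (19,22/3) (19,10) (18,11) (14,11)]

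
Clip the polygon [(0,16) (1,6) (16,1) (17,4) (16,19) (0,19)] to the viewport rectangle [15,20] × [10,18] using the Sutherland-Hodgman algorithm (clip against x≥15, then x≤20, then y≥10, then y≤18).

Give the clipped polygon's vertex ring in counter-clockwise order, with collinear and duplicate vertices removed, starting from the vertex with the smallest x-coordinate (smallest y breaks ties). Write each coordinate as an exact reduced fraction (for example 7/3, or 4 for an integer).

1. After x ≥ 15: [(15,4/3) (16,1) (17,4) (16,19) (15,19)]
2. After x ≤ 20: [(15,4/3) (16,1) (17,4) (16,19) (15,19)]
3. After y ≥ 10: [(15,10) (83/5,10) (16,19) (15,19)]
4. After y ≤ 18: [(15,18) (15,10) (83/5,10) (241/15,18)]
5. Canonical ring: [(15,10) (83/5,10) (241/15,18) (15,18)]

Clipped polygon: [(15,10) (83/5,10) (241/15,18) (15,18)]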